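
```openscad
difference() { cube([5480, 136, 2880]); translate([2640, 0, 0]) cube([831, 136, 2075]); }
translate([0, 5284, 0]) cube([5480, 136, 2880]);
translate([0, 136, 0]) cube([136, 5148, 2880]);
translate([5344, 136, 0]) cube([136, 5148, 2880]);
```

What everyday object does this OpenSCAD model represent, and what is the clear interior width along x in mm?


A single room. The interior width is 5208 mm.

Four walls enclosing a rectangle with a door in the front wall — a room. Outside width 5480 minus two 136 mm walls gives 5208 mm.


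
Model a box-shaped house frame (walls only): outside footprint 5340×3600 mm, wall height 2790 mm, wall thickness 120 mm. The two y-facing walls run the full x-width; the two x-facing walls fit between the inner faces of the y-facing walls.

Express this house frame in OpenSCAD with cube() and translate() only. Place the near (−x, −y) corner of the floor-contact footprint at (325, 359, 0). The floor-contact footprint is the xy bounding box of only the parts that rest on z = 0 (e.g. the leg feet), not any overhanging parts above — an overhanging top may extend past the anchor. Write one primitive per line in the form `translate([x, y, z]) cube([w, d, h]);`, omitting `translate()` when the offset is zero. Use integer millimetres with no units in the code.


translate([325, 359, 0]) cube([5340, 120, 2790]);
translate([325, 3839, 0]) cube([5340, 120, 2790]);
translate([325, 479, 0]) cube([120, 3360, 2790]);
translate([5545, 479, 0]) cube([120, 3360, 2790]);


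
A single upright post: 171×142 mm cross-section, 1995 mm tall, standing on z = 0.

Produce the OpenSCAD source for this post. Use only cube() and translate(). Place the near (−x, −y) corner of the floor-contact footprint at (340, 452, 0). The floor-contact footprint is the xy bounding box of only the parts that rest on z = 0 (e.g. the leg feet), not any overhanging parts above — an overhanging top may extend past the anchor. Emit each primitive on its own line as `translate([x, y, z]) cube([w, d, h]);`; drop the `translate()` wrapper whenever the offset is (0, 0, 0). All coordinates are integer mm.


translate([340, 452, 0]) cube([171, 142, 1995]);


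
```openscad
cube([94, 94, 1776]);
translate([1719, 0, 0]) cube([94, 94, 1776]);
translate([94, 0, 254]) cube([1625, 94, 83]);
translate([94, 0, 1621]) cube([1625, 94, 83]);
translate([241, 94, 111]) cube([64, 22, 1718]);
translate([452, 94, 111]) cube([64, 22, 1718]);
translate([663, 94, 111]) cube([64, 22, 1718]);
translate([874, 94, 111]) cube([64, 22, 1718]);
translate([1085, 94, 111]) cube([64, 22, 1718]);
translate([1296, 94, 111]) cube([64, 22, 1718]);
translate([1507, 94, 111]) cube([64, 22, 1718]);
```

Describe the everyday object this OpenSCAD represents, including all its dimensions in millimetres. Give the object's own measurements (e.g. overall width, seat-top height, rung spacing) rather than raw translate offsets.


A fence section. Two 94×94 mm posts, 1776 mm tall, stand on the floor with a clear span of 1625 mm between their inner faces. Two horizontal rails of 94×83 mm section span the gap between the posts with their undersides at z = 254 mm and z = 1621 mm, flush with the posts' −y face. 7 pickets, each 64 mm wide, 22 mm thick and 1718 mm tall, are fixed to the +y face of the rails with their bottoms at z = 111 mm, spaced across the span with a 147 mm gap after the −x post and between neighbouring pickets, with 148 mm left before the +x post.


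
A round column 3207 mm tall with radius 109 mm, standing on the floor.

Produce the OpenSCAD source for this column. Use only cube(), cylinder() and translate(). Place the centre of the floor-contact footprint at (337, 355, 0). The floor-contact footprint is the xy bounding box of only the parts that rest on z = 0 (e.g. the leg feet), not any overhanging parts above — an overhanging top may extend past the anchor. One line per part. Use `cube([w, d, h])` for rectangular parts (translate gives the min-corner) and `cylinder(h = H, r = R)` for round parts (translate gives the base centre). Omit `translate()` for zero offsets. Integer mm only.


translate([337, 355, 0]) cylinder(h = 3207, r = 109);


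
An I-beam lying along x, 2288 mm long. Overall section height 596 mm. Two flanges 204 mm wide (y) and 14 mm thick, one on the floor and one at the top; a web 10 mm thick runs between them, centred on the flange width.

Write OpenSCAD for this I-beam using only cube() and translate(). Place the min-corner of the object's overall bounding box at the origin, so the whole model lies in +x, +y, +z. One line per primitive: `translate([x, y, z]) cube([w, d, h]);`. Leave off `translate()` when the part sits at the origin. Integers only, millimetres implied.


cube([2288, 204, 14]);
translate([0, 97, 14]) cube([2288, 10, 568]);
translate([0, 0, 582]) cube([2288, 204, 14]);


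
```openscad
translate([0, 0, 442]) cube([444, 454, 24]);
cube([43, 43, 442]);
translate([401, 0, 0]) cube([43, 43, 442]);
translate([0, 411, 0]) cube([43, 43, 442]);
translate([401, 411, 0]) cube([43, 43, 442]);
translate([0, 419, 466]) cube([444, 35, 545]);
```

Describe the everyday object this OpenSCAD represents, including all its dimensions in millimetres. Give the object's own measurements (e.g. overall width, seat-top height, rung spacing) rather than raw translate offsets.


A chair. The seat is a 444×454×24 mm slab with its top at z = 466 mm, on four 43×43 mm corner legs (flush with the seat edges, standing on z = 0). A flat backrest 35 mm thick, 545 mm tall, spans the full seat width and rises from the seat top along its +y edge, rear face flush with the rear of the seat.


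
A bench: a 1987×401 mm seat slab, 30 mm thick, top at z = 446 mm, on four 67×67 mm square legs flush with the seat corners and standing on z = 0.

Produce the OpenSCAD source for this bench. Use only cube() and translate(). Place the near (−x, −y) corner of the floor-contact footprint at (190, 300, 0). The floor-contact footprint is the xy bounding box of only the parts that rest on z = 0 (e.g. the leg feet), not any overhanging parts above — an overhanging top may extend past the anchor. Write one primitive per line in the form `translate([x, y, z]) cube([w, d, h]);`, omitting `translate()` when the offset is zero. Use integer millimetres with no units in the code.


translate([190, 300, 416]) cube([1987, 401, 30]);
translate([190, 300, 0]) cube([67, 67, 416]);
translate([190, 634, 0]) cube([67, 67, 416]);
translate([2110, 300, 0]) cube([67, 67, 416]);
translate([2110, 634, 0]) cube([67, 67, 416]);


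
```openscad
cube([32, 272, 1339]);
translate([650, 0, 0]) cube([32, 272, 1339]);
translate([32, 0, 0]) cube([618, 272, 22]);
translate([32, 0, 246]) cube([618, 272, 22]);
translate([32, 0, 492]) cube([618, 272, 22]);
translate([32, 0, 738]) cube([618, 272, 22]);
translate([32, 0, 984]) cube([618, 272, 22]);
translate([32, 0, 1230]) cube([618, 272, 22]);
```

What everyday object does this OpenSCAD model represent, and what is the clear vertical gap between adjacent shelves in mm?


A bookshelf. The clear shelf gap is 224 mm.

Two tall side panels with 6 horizontal boards between them — a bookshelf. The first two shelf undersides are at z = 0 and z = 246; with shelf thickness 22, the clear gap is 246 − 0 − 22 = 224 mm.


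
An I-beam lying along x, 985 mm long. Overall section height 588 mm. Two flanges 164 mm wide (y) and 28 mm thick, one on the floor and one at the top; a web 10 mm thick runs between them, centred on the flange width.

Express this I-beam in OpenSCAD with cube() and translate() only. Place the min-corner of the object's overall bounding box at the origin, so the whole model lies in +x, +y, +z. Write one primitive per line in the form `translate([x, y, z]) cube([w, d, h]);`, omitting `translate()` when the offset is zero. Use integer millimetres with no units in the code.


cube([985, 164, 28]);
translate([0, 77, 28]) cube([985, 10, 532]);
translate([0, 0, 560]) cube([985, 164, 28]);


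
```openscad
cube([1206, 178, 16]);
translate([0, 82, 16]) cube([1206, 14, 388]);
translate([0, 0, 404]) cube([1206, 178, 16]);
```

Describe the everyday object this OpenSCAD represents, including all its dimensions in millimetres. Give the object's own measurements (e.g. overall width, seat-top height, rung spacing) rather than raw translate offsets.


An I-beam lying along x, 1206 mm long. Overall section height 420 mm. Two flanges 178 mm wide (y) and 16 mm thick, one on the floor and one at the top; a web 14 mm thick runs between them, centred on the flange width.


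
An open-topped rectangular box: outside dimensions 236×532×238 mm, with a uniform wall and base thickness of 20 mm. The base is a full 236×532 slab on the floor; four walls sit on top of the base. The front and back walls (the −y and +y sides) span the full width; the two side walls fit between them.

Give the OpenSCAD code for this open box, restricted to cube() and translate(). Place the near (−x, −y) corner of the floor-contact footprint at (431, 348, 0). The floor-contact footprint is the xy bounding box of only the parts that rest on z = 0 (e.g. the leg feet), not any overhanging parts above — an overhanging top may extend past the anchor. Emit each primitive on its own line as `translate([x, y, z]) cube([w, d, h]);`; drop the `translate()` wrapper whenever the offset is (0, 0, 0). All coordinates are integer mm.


translate([431, 348, 0]) cube([236, 532, 20]);
translate([431, 348, 20]) cube([236, 20, 218]);
translate([431, 860, 20]) cube([236, 20, 218]);
translate([431, 368, 20]) cube([20, 492, 218]);
translate([647, 368, 20]) cube([20, 492, 218]);


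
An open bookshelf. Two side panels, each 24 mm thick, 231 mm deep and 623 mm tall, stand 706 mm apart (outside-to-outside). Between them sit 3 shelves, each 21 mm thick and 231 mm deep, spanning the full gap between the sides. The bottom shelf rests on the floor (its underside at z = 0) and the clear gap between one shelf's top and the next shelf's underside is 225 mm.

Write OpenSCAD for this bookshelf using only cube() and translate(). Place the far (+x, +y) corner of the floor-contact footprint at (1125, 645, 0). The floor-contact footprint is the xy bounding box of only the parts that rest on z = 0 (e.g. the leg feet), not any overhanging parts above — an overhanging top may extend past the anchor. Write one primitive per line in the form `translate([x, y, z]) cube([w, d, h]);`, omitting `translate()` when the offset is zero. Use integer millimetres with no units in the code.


translate([419, 414, 0]) cube([24, 231, 623]);
translate([1101, 414, 0]) cube([24, 231, 623]);
translate([443, 414, 0]) cube([658, 231, 21]);
translate([443, 414, 246]) cube([658, 231, 21]);
translate([443, 414, 492]) cube([658, 231, 21]);


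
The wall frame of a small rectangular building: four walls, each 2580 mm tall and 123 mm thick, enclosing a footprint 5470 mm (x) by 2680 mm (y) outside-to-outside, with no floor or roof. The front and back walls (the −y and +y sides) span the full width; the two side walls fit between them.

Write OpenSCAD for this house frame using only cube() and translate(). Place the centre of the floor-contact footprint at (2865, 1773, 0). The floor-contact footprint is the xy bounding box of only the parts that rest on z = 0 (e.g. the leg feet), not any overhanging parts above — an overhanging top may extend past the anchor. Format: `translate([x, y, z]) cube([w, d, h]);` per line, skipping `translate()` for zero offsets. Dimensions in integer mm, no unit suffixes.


translate([130, 433, 0]) cube([5470, 123, 2580]);
translate([130, 2990, 0]) cube([5470, 123, 2580]);
translate([130, 556, 0]) cube([123, 2434, 2580]);
translate([5477, 556, 0]) cube([123, 2434, 2580]);


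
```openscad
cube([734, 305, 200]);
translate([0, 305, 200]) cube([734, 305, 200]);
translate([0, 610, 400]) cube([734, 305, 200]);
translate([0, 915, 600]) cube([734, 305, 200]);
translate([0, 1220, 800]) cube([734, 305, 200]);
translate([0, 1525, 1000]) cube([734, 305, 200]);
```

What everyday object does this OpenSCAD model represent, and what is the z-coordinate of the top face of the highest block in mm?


A staircase. The total rise is 1200 mm.

6 identical blocks, each offset up and back from the previous — a staircase. Each step is 200 mm tall and there are 6 of them, so the total rise is 6 × 200 = 1200 mm.


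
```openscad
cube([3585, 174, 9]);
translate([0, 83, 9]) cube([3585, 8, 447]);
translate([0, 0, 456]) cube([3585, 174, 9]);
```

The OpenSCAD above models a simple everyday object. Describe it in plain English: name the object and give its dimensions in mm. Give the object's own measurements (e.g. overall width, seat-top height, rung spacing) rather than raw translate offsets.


An I-beam lying along x, 3585 mm long. Overall section height 465 mm. Two flanges 174 mm wide (y) and 9 mm thick, one on the floor and one at the top; a web 8 mm thick runs between them, centred on the flange width.


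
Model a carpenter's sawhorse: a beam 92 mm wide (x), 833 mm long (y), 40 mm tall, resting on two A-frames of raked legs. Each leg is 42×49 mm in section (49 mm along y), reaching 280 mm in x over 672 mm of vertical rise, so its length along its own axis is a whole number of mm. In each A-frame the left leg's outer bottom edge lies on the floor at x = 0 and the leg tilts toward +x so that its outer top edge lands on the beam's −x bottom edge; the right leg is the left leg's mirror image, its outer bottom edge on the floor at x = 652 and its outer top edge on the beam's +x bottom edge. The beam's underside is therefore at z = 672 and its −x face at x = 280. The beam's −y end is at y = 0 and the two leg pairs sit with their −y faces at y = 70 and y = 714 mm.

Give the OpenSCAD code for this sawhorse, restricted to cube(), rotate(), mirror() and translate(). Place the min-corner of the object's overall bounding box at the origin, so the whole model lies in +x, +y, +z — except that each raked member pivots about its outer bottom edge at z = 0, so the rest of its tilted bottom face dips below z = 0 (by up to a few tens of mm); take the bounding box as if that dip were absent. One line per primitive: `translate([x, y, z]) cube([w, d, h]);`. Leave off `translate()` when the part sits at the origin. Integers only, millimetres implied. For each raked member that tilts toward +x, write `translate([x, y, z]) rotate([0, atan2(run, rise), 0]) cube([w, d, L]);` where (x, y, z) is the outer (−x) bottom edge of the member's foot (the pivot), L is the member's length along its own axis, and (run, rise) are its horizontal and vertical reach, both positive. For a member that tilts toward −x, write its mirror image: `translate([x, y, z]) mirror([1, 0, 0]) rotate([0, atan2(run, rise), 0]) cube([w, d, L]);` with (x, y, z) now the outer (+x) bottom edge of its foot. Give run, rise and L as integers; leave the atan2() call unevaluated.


translate([280, 0, 672]) cube([92, 833, 40]);
translate([0, 70, 0]) rotate([0, atan2(280, 672), 0]) cube([42, 49, 728]);
translate([652, 70, 0]) mirror([1, 0, 0]) rotate([0, atan2(280, 672), 0]) cube([42, 49, 728]);
translate([0, 714, 0]) rotate([0, atan2(280, 672), 0]) cube([42, 49, 728]);
translate([652, 714, 0]) mirror([1, 0, 0]) rotate([0, atan2(280, 672), 0]) cube([42, 49, 728]);


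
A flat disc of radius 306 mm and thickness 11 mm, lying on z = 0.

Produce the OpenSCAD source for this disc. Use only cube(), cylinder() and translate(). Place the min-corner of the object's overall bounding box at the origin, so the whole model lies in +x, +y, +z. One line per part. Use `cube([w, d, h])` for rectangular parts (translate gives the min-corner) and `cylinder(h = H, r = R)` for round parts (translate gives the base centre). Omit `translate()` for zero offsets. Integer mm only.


translate([306, 306, 0]) cylinder(h = 11, r = 306);


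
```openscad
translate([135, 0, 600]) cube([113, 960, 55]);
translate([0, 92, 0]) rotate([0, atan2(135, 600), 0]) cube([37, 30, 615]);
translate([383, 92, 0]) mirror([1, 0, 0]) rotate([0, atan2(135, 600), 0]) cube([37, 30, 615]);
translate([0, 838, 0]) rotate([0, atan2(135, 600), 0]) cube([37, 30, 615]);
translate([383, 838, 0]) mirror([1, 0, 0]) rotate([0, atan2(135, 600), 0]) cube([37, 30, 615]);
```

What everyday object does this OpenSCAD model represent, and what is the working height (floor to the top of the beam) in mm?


A sawhorse. The overall height is 655 mm.

A beam across two mirrored pairs of raked legs — a sawhorse. The beam's underside is at z = 600 (matching the legs' vertical rise in atan2(135, 600)) and the beam is 55 mm tall, so its top is at 600 + 55 = 655 mm. The raked legs top out at the beam's underside, so that is the highest point.


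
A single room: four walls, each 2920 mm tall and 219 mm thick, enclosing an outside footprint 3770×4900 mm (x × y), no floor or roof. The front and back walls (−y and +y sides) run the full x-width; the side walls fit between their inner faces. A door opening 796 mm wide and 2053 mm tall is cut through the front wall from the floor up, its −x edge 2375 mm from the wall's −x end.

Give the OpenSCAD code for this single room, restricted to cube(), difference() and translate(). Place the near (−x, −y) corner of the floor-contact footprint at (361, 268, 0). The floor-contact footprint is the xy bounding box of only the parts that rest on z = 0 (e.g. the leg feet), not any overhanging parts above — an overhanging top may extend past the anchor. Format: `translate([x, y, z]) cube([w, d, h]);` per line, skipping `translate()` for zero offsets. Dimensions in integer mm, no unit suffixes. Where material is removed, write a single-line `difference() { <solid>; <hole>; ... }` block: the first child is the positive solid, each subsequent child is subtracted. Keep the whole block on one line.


difference() { translate([361, 268, 0]) cube([3770, 219, 2920]); translate([2736, 268, 0]) cube([796, 219, 2053]); }
translate([361, 4949, 0]) cube([3770, 219, 2920]);
translate([361, 487, 0]) cube([219, 4462, 2920]);
translate([3912, 487, 0]) cube([219, 4462, 2920]);


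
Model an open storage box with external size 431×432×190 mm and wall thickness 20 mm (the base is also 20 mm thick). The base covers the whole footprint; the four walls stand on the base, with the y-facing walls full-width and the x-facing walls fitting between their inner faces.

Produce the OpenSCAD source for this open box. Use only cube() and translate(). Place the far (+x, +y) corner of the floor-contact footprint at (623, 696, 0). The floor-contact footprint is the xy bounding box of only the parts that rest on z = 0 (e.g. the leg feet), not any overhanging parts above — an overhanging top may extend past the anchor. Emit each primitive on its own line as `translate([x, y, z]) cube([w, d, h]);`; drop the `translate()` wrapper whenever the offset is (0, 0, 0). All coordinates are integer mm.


translate([192, 264, 0]) cube([431, 432, 20]);
translate([192, 264, 20]) cube([431, 20, 170]);
translate([192, 676, 20]) cube([431, 20, 170]);
translate([192, 284, 20]) cube([20, 392, 170]);
translate([603, 284, 20]) cube([20, 392, 170]);


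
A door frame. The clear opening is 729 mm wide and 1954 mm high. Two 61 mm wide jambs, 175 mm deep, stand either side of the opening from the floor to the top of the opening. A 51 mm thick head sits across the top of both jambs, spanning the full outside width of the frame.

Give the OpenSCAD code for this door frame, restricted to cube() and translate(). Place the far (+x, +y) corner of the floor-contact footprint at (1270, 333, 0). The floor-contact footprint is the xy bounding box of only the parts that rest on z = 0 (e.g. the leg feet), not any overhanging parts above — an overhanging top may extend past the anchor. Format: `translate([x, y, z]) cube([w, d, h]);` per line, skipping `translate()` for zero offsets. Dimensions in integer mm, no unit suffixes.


translate([419, 158, 0]) cube([61, 175, 1954]);
translate([1209, 158, 0]) cube([61, 175, 1954]);
translate([419, 158, 1954]) cube([851, 175, 51]);


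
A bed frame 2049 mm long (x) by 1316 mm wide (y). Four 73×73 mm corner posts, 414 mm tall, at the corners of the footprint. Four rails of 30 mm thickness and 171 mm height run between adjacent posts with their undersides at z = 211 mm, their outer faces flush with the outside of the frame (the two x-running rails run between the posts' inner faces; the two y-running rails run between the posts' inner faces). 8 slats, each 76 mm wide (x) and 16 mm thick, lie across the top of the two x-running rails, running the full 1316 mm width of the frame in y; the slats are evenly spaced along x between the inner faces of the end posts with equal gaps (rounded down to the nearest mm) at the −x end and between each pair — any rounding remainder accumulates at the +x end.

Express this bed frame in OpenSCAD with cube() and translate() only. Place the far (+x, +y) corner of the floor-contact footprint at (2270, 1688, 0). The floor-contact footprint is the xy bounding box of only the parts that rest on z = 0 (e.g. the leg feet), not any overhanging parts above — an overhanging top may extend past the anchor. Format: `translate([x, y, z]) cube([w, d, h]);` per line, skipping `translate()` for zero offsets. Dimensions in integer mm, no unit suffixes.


translate([221, 372, 0]) cube([73, 73, 414]);
translate([221, 1615, 0]) cube([73, 73, 414]);
translate([2197, 372, 0]) cube([73, 73, 414]);
translate([2197, 1615, 0]) cube([73, 73, 414]);
translate([294, 372, 211]) cube([1903, 30, 171]);
translate([294, 1658, 211]) cube([1903, 30, 171]);
translate([221, 445, 211]) cube([30, 1170, 171]);
translate([2240, 445, 211]) cube([30, 1170, 171]);
translate([437, 372, 382]) cube([76, 1316, 16]);
translate([656, 372, 382]) cube([76, 1316, 16]);
translate([875, 372, 382]) cube([76, 1316, 16]);
translate([1094, 372, 382]) cube([76, 1316, 16]);
translate([1313, 372, 382]) cube([76, 1316, 16]);
translate([1532, 372, 382]) cube([76, 1316, 16]);
translate([1751, 372, 382]) cube([76, 1316, 16]);
translate([1970, 372, 382]) cube([76, 1316, 16]);


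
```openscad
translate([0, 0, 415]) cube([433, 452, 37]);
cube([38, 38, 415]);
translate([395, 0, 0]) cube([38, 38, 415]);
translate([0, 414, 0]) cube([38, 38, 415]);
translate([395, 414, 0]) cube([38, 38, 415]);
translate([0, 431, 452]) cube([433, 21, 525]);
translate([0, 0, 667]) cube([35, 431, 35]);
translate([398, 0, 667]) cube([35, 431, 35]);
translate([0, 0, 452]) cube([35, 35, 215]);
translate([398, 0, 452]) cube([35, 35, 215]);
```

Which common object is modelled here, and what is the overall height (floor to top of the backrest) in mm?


A chair. The overall height is 977 mm.

A slab on four corner posts with a tall panel at the back — a chair. The seat slab sits at z = 415 with thickness 37, and the 525 mm backrest starts at the seat top, so the overall height is 415 + 37 + 525 = 977 mm.


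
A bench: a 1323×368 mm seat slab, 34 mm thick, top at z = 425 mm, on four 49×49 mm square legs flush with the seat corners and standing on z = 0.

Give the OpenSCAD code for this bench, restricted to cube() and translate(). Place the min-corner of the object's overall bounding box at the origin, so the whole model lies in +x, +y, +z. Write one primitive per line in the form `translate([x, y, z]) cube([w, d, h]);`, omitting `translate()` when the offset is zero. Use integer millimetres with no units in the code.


translate([0, 0, 391]) cube([1323, 368, 34]);
cube([49, 49, 391]);
translate([0, 319, 0]) cube([49, 49, 391]);
translate([1274, 0, 0]) cube([49, 49, 391]);
translate([1274, 319, 0]) cube([49, 49, 391]);


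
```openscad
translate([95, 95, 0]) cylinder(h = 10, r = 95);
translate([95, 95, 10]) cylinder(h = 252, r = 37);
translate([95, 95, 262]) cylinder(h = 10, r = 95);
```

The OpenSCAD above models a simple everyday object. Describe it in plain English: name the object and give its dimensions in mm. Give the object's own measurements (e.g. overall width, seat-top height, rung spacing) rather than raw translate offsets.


A spool: two coaxial disc flanges of radius 95 mm and thickness 10 mm, joined by a core cylinder of radius 37 mm and height 252 mm. The lower flange rests on z = 0 and the three cylinders share a vertical axis.


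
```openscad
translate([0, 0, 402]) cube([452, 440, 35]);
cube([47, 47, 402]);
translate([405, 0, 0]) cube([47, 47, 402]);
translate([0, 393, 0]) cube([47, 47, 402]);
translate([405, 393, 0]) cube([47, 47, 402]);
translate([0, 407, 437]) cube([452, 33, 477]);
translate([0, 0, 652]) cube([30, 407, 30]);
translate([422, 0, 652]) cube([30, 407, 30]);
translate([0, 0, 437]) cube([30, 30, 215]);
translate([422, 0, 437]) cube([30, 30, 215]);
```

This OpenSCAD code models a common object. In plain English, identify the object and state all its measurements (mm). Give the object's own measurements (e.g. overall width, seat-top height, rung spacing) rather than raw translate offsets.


A chair. The seat is a 452×440×35 mm slab with its top at z = 437 mm, on four 47×47 mm corner legs (flush with the seat edges, standing on z = 0). A flat backrest 33 mm thick, 477 mm tall, spans the full seat width and rises from the seat top along its +y edge, rear face flush with the rear of the seat. Two armrests of 30×30 mm section run along each side from the seat's front edge to the front of the backrest, top faces 245 mm above the seat top and outer faces flush with the seat's x-edges; a 30×30 mm post under the front of each armrest stands on the seat at the front corner.


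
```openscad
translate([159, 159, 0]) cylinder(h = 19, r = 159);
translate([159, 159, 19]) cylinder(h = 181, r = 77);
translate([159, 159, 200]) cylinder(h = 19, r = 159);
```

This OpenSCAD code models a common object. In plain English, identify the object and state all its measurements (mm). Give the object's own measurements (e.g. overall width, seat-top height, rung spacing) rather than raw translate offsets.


A spool: two coaxial disc flanges of radius 159 mm and thickness 19 mm, joined by a core cylinder of radius 77 mm and height 181 mm. The lower flange rests on z = 0 and the three cylinders share a vertical axis.


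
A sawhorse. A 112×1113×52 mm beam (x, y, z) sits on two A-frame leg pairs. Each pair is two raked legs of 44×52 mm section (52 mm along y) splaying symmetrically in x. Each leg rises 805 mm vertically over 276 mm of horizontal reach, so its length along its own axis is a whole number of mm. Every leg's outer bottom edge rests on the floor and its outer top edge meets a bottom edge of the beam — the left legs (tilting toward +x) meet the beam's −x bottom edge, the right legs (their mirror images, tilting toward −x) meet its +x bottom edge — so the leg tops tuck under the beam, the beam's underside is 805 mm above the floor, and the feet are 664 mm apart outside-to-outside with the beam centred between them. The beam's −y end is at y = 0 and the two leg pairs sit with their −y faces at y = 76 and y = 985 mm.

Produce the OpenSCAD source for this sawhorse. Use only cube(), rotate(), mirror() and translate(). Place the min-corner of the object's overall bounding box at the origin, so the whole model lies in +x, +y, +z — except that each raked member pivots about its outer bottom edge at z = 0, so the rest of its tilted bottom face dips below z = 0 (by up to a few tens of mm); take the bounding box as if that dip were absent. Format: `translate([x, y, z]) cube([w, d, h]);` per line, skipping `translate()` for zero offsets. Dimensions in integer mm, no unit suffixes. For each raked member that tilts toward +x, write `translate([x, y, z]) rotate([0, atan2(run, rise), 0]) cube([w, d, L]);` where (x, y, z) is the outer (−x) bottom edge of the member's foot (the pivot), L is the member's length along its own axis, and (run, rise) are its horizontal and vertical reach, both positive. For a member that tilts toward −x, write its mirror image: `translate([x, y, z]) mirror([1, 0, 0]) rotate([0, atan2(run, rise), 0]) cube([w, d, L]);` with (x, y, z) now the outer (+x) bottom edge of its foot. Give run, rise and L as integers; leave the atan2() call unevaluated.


translate([276, 0, 805]) cube([112, 1113, 52]);
translate([0, 76, 0]) rotate([0, atan2(276, 805), 0]) cube([44, 52, 851]);
translate([664, 76, 0]) mirror([1, 0, 0]) rotate([0, atan2(276, 805), 0]) cube([44, 52, 851]);
translate([0, 985, 0]) rotate([0, atan2(276, 805), 0]) cube([44, 52, 851]);
translate([664, 985, 0]) mirror([1, 0, 0]) rotate([0, atan2(276, 805), 0]) cube([44, 52, 851]);


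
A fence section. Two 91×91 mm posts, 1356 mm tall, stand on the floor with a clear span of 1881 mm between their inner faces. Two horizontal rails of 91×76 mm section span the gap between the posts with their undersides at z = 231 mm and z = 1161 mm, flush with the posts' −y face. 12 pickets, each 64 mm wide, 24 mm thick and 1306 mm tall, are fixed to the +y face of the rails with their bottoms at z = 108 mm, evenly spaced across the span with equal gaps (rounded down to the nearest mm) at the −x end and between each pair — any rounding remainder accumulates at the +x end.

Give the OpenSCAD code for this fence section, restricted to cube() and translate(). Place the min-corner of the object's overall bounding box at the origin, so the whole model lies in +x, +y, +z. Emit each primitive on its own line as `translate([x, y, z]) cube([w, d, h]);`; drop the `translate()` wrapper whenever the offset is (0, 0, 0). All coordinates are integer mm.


cube([91, 91, 1356]);
translate([1972, 0, 0]) cube([91, 91, 1356]);
translate([91, 0, 231]) cube([1881, 91, 76]);
translate([91, 0, 1161]) cube([1881, 91, 76]);
translate([176, 91, 108]) cube([64, 24, 1306]);
translate([325, 91, 108]) cube([64, 24, 1306]);
translate([474, 91, 108]) cube([64, 24, 1306]);
translate([623, 91, 108]) cube([64, 24, 1306]);
translate([772, 91, 108]) cube([64, 24, 1306]);
translate([921, 91, 108]) cube([64, 24, 1306]);
translate([1070, 91, 108]) cube([64, 24, 1306]);
translate([1219, 91, 108]) cube([64, 24, 1306]);
translate([1368, 91, 108]) cube([64, 24, 1306]);
translate([1517, 91, 108]) cube([64, 24, 1306]);
translate([1666, 91, 108]) cube([64, 24, 1306]);
translate([1815, 91, 108]) cube([64, 24, 1306]);


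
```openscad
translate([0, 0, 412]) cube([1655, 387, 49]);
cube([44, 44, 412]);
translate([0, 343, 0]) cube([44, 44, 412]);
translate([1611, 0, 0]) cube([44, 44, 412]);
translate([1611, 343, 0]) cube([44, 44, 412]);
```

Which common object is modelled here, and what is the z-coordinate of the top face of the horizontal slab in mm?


A bench. The seat-top height is 461 mm.

A long slab on four corner posts — a bench. The slab sits at z = 412 with thickness 49, so the top is 412 + 49 = 461 mm.


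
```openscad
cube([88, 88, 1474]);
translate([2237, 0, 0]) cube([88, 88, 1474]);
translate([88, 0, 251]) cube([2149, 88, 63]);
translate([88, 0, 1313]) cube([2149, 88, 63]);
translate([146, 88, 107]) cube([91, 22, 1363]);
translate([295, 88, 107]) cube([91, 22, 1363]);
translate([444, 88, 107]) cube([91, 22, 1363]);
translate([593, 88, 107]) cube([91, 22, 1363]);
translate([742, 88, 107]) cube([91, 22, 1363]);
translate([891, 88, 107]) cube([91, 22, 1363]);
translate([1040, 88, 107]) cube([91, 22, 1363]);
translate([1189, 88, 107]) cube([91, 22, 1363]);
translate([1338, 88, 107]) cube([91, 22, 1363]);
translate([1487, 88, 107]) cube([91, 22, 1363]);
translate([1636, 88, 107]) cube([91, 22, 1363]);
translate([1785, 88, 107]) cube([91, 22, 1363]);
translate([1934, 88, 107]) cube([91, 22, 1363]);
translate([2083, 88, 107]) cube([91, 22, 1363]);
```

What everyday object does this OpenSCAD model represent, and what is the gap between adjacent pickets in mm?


A fence section. The picket gap is 58 mm.

Two posts, two rails, 14 pickets — a fence section. Span 2149 mm holds 14 pickets of 91 mm with 15 equal gaps: ⌊(2149 − 14·91) / 15⌋ = 58 mm.


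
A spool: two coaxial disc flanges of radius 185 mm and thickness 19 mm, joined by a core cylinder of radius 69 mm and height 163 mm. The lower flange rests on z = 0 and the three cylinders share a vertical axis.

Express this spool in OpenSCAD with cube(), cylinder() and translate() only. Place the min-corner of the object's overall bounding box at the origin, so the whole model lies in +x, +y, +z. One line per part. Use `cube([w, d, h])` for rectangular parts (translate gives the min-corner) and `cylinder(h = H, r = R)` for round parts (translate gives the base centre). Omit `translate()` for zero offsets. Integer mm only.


translate([185, 185, 0]) cylinder(h = 19, r = 185);
translate([185, 185, 19]) cylinder(h = 163, r = 69);
translate([185, 185, 182]) cylinder(h = 19, r = 185);


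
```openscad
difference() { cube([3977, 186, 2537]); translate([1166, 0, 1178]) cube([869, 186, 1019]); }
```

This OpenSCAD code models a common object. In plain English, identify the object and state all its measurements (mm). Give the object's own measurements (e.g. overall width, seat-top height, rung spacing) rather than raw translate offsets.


A wall 3977 mm long (x), 186 mm thick (y), 2537 mm tall, with a rectangular window opening cut through it. The opening is 869 mm wide and 1019 mm tall; its sill is at z = 1178 mm and its near (−x) edge is 1166 mm from the wall's −x end. The opening passes through the full wall thickness.


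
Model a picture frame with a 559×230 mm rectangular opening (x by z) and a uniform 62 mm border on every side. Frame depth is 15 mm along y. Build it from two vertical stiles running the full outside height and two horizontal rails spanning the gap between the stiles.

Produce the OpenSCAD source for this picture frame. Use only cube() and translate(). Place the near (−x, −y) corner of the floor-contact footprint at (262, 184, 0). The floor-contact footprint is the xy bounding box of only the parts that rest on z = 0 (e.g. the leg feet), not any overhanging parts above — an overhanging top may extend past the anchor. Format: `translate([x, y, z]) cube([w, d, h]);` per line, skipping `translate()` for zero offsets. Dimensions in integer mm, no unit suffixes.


translate([262, 184, 0]) cube([62, 15, 354]);
translate([883, 184, 0]) cube([62, 15, 354]);
translate([324, 184, 0]) cube([559, 15, 62]);
translate([324, 184, 292]) cube([559, 15, 62]);


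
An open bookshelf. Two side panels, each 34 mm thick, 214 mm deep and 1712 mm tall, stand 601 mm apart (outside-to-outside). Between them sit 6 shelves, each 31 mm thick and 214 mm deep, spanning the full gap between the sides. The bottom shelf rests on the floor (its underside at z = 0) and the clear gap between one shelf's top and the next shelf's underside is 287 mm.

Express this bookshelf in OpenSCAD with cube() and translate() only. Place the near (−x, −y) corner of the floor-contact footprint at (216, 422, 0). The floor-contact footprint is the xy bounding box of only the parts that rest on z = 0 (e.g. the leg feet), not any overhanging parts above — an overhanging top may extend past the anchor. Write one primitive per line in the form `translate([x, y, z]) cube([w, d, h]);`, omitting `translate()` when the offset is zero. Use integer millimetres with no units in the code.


translate([216, 422, 0]) cube([34, 214, 1712]);
translate([783, 422, 0]) cube([34, 214, 1712]);
translate([250, 422, 0]) cube([533, 214, 31]);
translate([250, 422, 318]) cube([533, 214, 31]);
translate([250, 422, 636]) cube([533, 214, 31]);
translate([250, 422, 954]) cube([533, 214, 31]);
translate([250, 422, 1272]) cube([533, 214, 31]);
translate([250, 422, 1590]) cube([533, 214, 31]);


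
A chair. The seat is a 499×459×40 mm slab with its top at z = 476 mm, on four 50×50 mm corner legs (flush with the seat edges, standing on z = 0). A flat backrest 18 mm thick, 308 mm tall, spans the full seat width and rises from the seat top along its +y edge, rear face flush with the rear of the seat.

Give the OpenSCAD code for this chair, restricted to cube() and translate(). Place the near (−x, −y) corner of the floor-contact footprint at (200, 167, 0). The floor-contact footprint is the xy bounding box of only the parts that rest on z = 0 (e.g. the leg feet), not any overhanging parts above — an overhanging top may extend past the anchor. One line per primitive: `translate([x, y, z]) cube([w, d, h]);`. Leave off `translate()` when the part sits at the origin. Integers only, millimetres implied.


translate([200, 167, 436]) cube([499, 459, 40]);
translate([200, 167, 0]) cube([50, 50, 436]);
translate([649, 167, 0]) cube([50, 50, 436]);
translate([200, 576, 0]) cube([50, 50, 436]);
translate([649, 576, 0]) cube([50, 50, 436]);
translate([200, 608, 476]) cube([499, 18, 308]);


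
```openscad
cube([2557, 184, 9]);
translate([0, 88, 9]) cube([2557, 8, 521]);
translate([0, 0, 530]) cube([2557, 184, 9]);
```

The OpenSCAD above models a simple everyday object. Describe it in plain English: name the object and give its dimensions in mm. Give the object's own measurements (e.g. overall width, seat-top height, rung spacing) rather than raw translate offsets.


An I-beam lying along x, 2557 mm long. Overall section height 539 mm. Two flanges 184 mm wide (y) and 9 mm thick, one on the floor and one at the top; a web 8 mm thick runs between them, centred on the flange width.


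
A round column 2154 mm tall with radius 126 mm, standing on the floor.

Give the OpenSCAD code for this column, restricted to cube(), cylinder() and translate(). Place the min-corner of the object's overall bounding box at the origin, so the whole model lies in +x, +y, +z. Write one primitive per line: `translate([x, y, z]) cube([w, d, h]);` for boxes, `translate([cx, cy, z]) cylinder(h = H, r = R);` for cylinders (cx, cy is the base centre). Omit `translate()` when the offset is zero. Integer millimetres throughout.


translate([126, 126, 0]) cylinder(h = 2154, r = 126);


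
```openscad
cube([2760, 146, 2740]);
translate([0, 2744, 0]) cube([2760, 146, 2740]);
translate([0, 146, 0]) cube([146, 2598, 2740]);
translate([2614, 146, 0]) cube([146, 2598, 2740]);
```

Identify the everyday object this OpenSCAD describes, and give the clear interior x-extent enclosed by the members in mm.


A house (or room) frame. The interior width is 2468 mm.

Four 2740 mm walls enclosing a rectangle with no floor or roof — a room or house frame. Outside width is 2760 mm and wall thickness is 146 mm, so the interior width is 2760 − 2 × 146 = 2468 mm.


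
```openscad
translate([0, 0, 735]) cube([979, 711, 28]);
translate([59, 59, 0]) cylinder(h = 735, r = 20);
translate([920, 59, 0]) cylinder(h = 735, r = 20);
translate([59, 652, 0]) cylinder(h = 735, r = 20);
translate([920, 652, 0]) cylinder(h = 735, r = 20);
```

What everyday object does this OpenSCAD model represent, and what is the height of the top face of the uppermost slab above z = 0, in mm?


A table. The table height is 763 mm.

A 979×711×28 slab sits at z = 735 on four Ø40 mm round legs — a table. The top surface is at 735 + 28 = 763 mm.


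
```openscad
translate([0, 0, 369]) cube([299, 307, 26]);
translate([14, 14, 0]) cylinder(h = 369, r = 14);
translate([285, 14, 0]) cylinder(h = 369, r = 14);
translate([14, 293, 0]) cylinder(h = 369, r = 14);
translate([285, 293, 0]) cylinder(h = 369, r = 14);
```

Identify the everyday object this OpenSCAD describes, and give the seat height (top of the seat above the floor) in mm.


A stool. The seat height is 395 mm.

A 299×307×26 slab at z = 369 on four corner cylinders — a stool. The seat top is 369 + 26 = 395 mm.


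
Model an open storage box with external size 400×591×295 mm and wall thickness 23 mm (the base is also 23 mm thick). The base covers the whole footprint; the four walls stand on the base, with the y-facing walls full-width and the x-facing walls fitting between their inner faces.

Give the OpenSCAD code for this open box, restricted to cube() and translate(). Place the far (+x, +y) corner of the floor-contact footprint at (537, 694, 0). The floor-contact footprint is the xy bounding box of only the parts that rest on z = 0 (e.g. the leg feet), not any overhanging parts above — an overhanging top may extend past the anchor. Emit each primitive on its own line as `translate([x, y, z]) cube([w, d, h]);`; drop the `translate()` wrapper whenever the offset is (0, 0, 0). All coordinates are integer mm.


translate([137, 103, 0]) cube([400, 591, 23]);
translate([137, 103, 23]) cube([400, 23, 272]);
translate([137, 671, 23]) cube([400, 23, 272]);
translate([137, 126, 23]) cube([23, 545, 272]);
translate([514, 126, 23]) cube([23, 545, 272]);
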